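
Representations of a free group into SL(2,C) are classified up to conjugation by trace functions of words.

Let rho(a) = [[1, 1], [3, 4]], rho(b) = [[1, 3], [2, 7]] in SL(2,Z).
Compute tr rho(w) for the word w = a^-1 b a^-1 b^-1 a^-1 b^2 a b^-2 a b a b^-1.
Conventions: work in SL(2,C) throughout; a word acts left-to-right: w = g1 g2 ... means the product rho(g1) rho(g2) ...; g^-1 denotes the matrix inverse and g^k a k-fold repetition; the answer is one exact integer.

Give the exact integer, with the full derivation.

29479362

rho(a^-1) = [[4, -1], [-3, 1]]
... * rho(b) = [[1, 3], [2, 7]]  ->  [[2, 5], [-1, -2]]
... * rho(a^-1) = [[4, -1], [-3, 1]]  ->  [[-7, 3], [2, -1]]
... * rho(b^-1) = [[7, -3], [-2, 1]]  ->  [[-55, 24], [16, -7]]
... * rho(a^-1) = [[4, -1], [-3, 1]]  ->  [[-292, 79], [85, -23]]
... * rho(b) = [[1, 3], [2, 7]]  ->  [[-134, -323], [39, 94]]
... * rho(b) = [[1, 3], [2, 7]]  ->  [[-780, -2663], [227, 775]]
... * rho(a) = [[1, 1], [3, 4]]  ->  [[-8769, -11432], [2552, 3327]]
... * rho(b^-1) = [[7, -3], [-2, 1]]  ->  [[-38519, 14875], [11210, -4329]]
... * rho(b^-1) = [[7, -3], [-2, 1]]  ->  [[-299383, 130432], [87128, -37959]]
... * rho(a) = [[1, 1], [3, 4]]  ->  [[91913, 222345], [-26749, -64708]]
... * rho(b) = [[1, 3], [2, 7]]  ->  [[536603, 1832154], [-156165, -533203]]
... * rho(a) = [[1, 1], [3, 4]]  ->  [[6033065, 7865219], [-1755774, -2288977]]
... * rho(b^-1) = [[7, -3], [-2, 1]]  ->  [[26501017, -10233976], [-7712464, 2978345]]
tr = 26501017 + 2978345 = 29479362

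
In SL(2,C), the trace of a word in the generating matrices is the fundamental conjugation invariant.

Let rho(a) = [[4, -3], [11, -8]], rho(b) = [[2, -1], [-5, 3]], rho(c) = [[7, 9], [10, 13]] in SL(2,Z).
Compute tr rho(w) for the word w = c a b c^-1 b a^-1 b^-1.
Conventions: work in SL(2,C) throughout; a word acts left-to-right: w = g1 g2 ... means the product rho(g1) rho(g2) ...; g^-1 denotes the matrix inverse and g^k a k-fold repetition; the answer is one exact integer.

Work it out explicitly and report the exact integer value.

-155650

rho(c) = [[7, 9], [10, 13]]
... * rho(a) = [[4, -3], [11, -8]]  ->  [[127, -93], [183, -134]]
... * rho(b) = [[2, -1], [-5, 3]]  ->  [[719, -406], [1036, -585]]
... * rho(c^-1) = [[13, -9], [-10, 7]]  ->  [[13407, -9313], [19318, -13419]]
... * rho(b) = [[2, -1], [-5, 3]]  ->  [[73379, -41346], [105731, -59575]]
... * rho(a^-1) = [[-8, 3], [-11, 4]]  ->  [[-132226, 54753], [-190523, 78893]]
... * rho(b^-1) = [[3, 1], [5, 2]]  ->  [[-122913, -22720], [-177104, -32737]]
tr = -122913 + -32737 = -155650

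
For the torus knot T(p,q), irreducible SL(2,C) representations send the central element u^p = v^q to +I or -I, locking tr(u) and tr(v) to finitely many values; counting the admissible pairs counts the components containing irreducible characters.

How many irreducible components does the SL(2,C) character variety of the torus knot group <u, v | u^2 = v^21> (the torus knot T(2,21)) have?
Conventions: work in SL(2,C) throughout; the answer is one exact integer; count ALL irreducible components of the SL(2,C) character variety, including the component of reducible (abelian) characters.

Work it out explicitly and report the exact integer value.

11

Gamma = < u, v | u^2 = v^21 > (torus knot T(2,21)); the central element u^2 = v^21 acts as +I or -I in any irreducible SL(2,C) representation.
This locks tr(u) to 2*cos(pi*alpha/2), alpha in 1..1, and tr(v) to 2*cos(pi*beta/21), beta in 1..20, on each component of irreducible characters.
u^2 = (-1)^alpha I and v^21 = (-1)^beta I must agree, so alpha and beta have equal parity.
Enumerate parity-matched pairs: 1*10 odd-odd plus 0*10 even-even gives 10.
That is 10 components of irreducible characters, and with the reducible (abelian) component the total is 11.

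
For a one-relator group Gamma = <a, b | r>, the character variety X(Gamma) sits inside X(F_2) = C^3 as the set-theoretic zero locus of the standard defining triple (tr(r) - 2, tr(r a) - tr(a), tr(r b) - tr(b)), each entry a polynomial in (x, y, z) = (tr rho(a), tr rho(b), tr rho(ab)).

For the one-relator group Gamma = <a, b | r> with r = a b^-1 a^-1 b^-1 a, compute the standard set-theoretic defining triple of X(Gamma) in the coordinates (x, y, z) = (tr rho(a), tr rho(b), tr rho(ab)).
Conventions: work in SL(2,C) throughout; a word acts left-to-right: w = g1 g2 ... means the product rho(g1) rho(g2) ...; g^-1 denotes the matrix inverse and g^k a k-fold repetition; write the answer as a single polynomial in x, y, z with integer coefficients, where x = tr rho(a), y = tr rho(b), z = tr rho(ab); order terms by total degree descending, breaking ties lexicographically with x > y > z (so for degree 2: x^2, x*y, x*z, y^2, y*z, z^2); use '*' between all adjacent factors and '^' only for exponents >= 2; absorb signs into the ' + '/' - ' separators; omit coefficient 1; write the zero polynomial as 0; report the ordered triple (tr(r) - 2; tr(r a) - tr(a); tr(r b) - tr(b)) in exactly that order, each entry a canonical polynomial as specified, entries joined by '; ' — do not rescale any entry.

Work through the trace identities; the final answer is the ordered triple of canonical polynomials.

trace(a^2) = trace(a) trace(a) - trace(1) = x^2 - 2
trace(a^2 b) = trace(a) trace(b a) - trace(b) = x*z - y
trace(a^2 b^-1) = trace(a^2) trace(b) - trace(a^2 b) = x^2*y - x*z - y
trace(b^-1 a^2 b^-1) = trace(a^2 b^-1) trace(b) - trace(a^2) = x^2*y^2 - x*y*z - x^2 - y^2 + 2
trace(a^3) = trace(a) trace(a^2) - trace(a) = x^3 - 3*x
trace(a^3 b) = trace(a) trace(b a^2) - trace(b a) = x^2*z - x*y - z
trace(a b^-1 a^2) = trace(a^3) trace(b) - trace(a^3 b) = x^3*y - x^2*z - 2*x*y + z
trace(b a b a) = trace(a b) trace(a b) - trace(1)   [split at repeated a] = z^2 - 2
trace(b a b) = trace(b) trace(a b) - trace(a) = y*z - x
trace(a^2 b a b) = trace(a) trace(b a b a) - trace(b a b) = x*z^2 - y*z - x
trace(a b^-1 a^2 b) = trace(a^2 b a) trace(b) - trace(a^2 b a b) = x^2*y*z - x*y^2 - x*z^2 + x
trace(b^-1 a^2 b^-1 a) = trace(a b^-1 a^2) trace(b) - trace(a b^-1 a^2 b) = x^3*y^2 - 2*x^2*y*z - x*y^2 + x*z^2 + y*z - x
trace(a b^-1 a^-1 b^-1 a) = trace(b^-1 a^2 b^-1) trace(a) - trace(b^-1 a^2 b^-1 a) = x^2*y*z - x^3 - x*z^2 - y*z + 3*x
trace(b a^3 b) = trace(b) trace(a^3 b) - trace(a^3)  (reduce the b square) = x^2*y*z - x^3 - x*y^2 - y*z + 3*x
trace(b a^3 b a) = trace(a) trace(a b a b a) - trace(a b a b)  (reduce the a square) = x^2*z^2 - x*y*z - x^2 - z^2 + 2
trace(a^-1 b a^3 b) = trace(b a^3 b) trace(a) - trace(b a^3 b a)  (eliminate a^-1) = x^3*y*z - x^4 - x^2*y^2 - x^2*z^2 + 4*x^2 + z^2 - 2
trace(a^3 b^-1 a^-1 b) = trace(a^-1 b a^3) trace(b) - trace(a^-1 b a^3 b)  (eliminate b^-1) = -x^3*y*z + x^4 + x^2*y^2 + x^2*z^2 + x*y*z - 4*x^2 - y^2 - z^2 + 2
trace(a b^-1 a^-1 b^-1 a^2) = trace(a^3 b^-1 a^-1) trace(b) - trace(a^3 b^-1 a^-1 b)  (eliminate b^-1) = x^3*y*z - x^4 - x^2*z^2 - 2*x*y*z + 4*x^2 + z^2 - 2
trace(a b a b a b) = trace(b a b a) trace(b a) - trace(a b)   [split at repeated b] = z^3 - 3*z
trace(b a b a b^-1 a) = trace(a b a b a) trace(b) - trace(a b a b a b) = x*y*z^2 - y^2*z - z^3 - x*y + 3*z
trace(a b a b^-1 a^-1 b) = trace(b a b a b^-1) trace(a) - trace(b a b a b^-1 a) = -x*y*z^2 + x^2*z + y^2*z + z^3 - 3*z
trace(a b^-1 a^-1 b^-1 a b) = trace(a b a b^-1 a^-1) trace(b) - trace(a b a b^-1 a^-1 b) = x*y*z^2 - x^2*z - y^2*z - z^3 + x*y + 3*z
assemble the triple (trace(r) - 2; trace(r a) - x; trace(r b) - y)

x^2*y*z - x^3 - x*z^2 - y*z + 3*x - 2; x^3*y*z - x^4 - x^2*z^2 - 2*x*y*z + 4*x^2 + z^2 - x - 2; x*y*z^2 - x^2*z - y^2*z - z^3 + x*y - y + 3*z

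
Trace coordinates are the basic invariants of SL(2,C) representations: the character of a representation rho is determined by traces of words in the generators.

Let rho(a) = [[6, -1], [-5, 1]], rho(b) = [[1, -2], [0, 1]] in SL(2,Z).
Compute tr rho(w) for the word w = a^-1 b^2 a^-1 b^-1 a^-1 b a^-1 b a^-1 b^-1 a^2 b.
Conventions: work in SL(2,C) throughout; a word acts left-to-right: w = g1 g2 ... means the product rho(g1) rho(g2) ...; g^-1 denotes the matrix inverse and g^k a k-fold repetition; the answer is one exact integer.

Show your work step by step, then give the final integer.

rho(a^-1) = [[1, 1], [5, 6]]
... * rho(b) = [[1, -2], [0, 1]]  ->  [[1, -1], [5, -4]]
... * rho(b) = [[1, -2], [0, 1]]  ->  [[1, -3], [5, -14]]
... * rho(a^-1) = [[1, 1], [5, 6]]  ->  [[-14, -17], [-65, -79]]
... * rho(b^-1) = [[1, 2], [0, 1]]  ->  [[-14, -45], [-65, -209]]
... * rho(a^-1) = [[1, 1], [5, 6]]  ->  [[-239, -284], [-1110, -1319]]
... * rho(b) = [[1, -2], [0, 1]]  ->  [[-239, 194], [-1110, 901]]
... * rho(a^-1) = [[1, 1], [5, 6]]  ->  [[731, 925], [3395, 4296]]
... * rho(b) = [[1, -2], [0, 1]]  ->  [[731, -537], [3395, -2494]]
... * rho(a^-1) = [[1, 1], [5, 6]]  ->  [[-1954, -2491], [-9075, -11569]]
... * rho(b^-1) = [[1, 2], [0, 1]]  ->  [[-1954, -6399], [-9075, -29719]]
... * rho(a) = [[6, -1], [-5, 1]]  ->  [[20271, -4445], [94145, -20644]]
... * rho(a) = [[6, -1], [-5, 1]]  ->  [[143851, -24716], [668090, -114789]]
... * rho(b) = [[1, -2], [0, 1]]  ->  [[143851, -312418], [668090, -1450969]]
tr = 143851 + -1450969 = -1307118

-1307118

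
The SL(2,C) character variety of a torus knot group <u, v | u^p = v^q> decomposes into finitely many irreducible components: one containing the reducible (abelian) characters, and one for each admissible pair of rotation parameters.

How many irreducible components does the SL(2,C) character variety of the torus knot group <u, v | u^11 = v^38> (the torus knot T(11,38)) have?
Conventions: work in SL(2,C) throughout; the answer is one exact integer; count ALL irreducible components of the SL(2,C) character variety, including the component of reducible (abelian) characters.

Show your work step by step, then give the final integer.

186

Gamma = < u, v | u^11 = v^38 > (torus knot T(11,38)); the central element u^11 = v^38 acts as +I or -I in any irreducible SL(2,C) representation.
So on each irreducible component the traces are pinned: tr(u) = 2*cos(pi*alpha/11) with 1 <= alpha <= 10, tr(v) = 2*cos(pi*beta/38) with 1 <= beta <= 37.
The two central values (-1)^alpha I and (-1)^beta I must be the same matrix, so alpha and beta share a parity.
Counting: 5 odd alphas x 19 odd betas + 5 even alphas x 18 even betas = 95 + 90 = 185.
That is 185 components of irreducible characters, and with the reducible (abelian) component the total is 186.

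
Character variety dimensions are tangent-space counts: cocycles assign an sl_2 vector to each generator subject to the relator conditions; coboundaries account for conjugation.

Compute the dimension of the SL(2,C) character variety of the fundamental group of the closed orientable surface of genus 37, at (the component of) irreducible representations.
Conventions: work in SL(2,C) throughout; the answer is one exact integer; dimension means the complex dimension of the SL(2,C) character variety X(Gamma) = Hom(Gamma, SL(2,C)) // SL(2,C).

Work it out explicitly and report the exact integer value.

216

pi_1 of the closed genus-37 surface has 74 generators bound by the single product-of-commutators relator.
Unconstrained cocycle data is one sl_2 vector per generator (222 dimensions), cut by the relator condition d_2(z) = 0.
H^2 = coker(d_2) is dual to H^0 = 0 at irreducible rho (Poincare duality), so d_2 is onto: dim Z^1 = 219.
dim B^1 = 3 (coboundaries, injective at irreducible rho).
dim H^1 = 219 - 3 = 216 = dim X.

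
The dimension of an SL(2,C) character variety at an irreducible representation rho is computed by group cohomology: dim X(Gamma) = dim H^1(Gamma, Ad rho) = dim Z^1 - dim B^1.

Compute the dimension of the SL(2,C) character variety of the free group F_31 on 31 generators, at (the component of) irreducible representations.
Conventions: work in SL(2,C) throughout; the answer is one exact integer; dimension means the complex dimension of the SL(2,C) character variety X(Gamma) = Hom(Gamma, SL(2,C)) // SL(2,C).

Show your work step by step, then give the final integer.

Gamma = F_31 has 31 generators and no relators.
So Z^1 = (sl_2)^31 in full: dim Z^1 = 93.
Irreducibility makes the coboundary map sl_2 -> Z^1 injective (trivial centralizer), so dim B^1 = 3.
dim H^1 = 93 - 3 = 90, which is dim X.

90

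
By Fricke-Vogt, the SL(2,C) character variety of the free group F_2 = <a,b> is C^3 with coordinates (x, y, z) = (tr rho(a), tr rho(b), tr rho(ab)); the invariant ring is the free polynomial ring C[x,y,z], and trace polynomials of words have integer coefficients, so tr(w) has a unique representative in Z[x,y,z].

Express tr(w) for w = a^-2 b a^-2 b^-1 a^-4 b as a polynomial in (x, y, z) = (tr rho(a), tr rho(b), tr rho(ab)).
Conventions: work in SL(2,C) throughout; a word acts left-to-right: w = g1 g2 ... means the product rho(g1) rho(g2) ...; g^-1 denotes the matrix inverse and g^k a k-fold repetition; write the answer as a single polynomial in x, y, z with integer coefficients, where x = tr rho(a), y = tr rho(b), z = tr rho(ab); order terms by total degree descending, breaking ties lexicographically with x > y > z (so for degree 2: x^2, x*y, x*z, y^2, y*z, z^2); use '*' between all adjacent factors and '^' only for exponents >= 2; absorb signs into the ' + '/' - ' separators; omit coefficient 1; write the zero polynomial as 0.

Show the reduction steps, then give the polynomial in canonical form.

trace(b a^-1) = trace(b) trace(a) - trace(b a)   [inverse elimination on a] = x*y - z
trace(a^-2 b) = trace(b a^-1) trace(a) - trace(b)   [inverse elimination on a] = x^2*y - x*z - y
trace(b a^-3) = trace(a^-2 b) trace(a) - trace(a^-2 b a)   [inverse elimination on a] = x^3*y - x^2*z - 2*x*y + z
trace(a^-2 b a^-2) = trace(b a^-3) trace(a) - trace(b a^-2)   [inverse elimination on a] = x^4*y - x^3*z - 3*x^2*y + 2*x*z + y
trace(b^2) = trace(b) trace(b) - trace(1)   [square of b] = y^2 - 2
trace(b a b) = trace(b) trace(a b) - trace(a)   [square of b] = y*z - x
trace(b^2 a b) = trace(b) trace(b a b) - trace(b a)   [square of b] = y^2*z - x*y - z
trace(a b a b) = trace(b a) trace(b a) - trace(1)   [split at a repeated b] = z^2 - 2
trace(a b a) = trace(a) trace(b a) - trace(b)   [square of a] = x*z - y
trace(b^2 a b a) = trace(b) trace(a b a b) - trace(a b a)   [square of b] = y*z^2 - x*z - y
trace(a^-1 b^2 a b) = trace(b^2 a b) trace(a) - trace(b^2 a b a)   [inverse elimination on a] = x*y^2*z - x^2*y - y*z^2 + y
trace(b a b^-1 a^-1 b) = trace(a^-1 b^2 a) trace(b) - trace(a^-1 b^2 a b)   [inverse elimination on b] = -x*y^2*z + x^2*y + y^3 + y*z^2 - 3*y
trace(a b a b a) = trace(a) trace(b a b a) - trace(b a b)   [square of a] = x*z^2 - y*z - x
trace(a b a b a b) = trace(b a) trace(b a b a) - trace(b^-1 a^-1)   [split at a repeated b] = z^3 - 3*z
trace(b a b a b^-1 a) = trace(a b a b a) trace(b) - trace(a b a b a b)   [inverse elimination on b] = x*y*z^2 - y^2*z - z^3 - x*y + 3*z
trace(b a b^-1 a^-1 b a) = trace(b a b a b^-1) trace(a) - trace(b a b a b^-1 a)   [inverse elimination on a] = -x*y*z^2 + x^2*z + y^2*z + z^3 - 3*z
trace(a^-1 b a^-1 b a b^-1) = trace(b a b^-1 a^-1 b) trace(a) - trace(b a b^-1 a^-1 b a)   [inverse elimination on a] = -x^2*y^2*z + x^3*y + x*y^3 + 2*x*y*z^2 - x^2*z - y^2*z - z^3 - 3*x*y + 3*z
trace(b a b^-1 a^-2 b a^-1) = trace(a^-1 b a^-1 b a b^-1) trace(a) - trace(a^-1 b a^-1 b a b^-1 a)   [inverse elimination on a] = -x^3*y^2*z + x^4*y + x^2*y^3 + 2*x^2*y*z^2 - x^3*z - x*y^2*z - x*z^3 - 3*x^2*y + 3*x*z - y
trace(a^-1 b^2) = trace(b^2) trace(a) - trace(b^2 a)   [inverse elimination on a] = x*y^2 - y*z - x
trace(a^-2 b^2 a b) = trace(b^2 a b a^-1) trace(a) - trace(b^2 a b)   [inverse elimination on a] = x^2*y^2*z - x^3*y - x*y*z^2 - y^2*z + 2*x*y + z
trace(b a b^-1 a^-2 b) = trace(a^-2 b^2 a) trace(b) - trace(a^-2 b^2 a b)   [inverse elimination on b] = -x^2*y^2*z + x^3*y + x*y^3 + x*y*z^2 - 3*x*y - z
trace(b^-1 a^-2 b a^-2 b a) = trace(b a b^-1 a^-2 b a^-1) trace(a) - trace(b a b^-1 a^-2 b)   [inverse elimination on a] = -x^4*y^2*z + x^5*y + x^3*y^3 + 2*x^3*y*z^2 - x^4*z - x^2*z^3 - 4*x^3*y - x*y^3 - x*y*z^2 + 3*x^2*z + 2*x*y + z
trace(a^-1 b^-1 a^-2 b a^-2 b) = trace(b^-1 a^-2 b a^-2 b) trace(a) - trace(b^-1 a^-2 b a^-2 b a)   [inverse elimination on a] = x^4*y^2*z - x^3*y^3 - 2*x^3*y*z^2 + x^2*z^3 + x^3*y + x*y^3 + x*y*z^2 - x^2*z - x*y - z
trace(a^-2 b a^-2 b a^-2 b^-1) = trace(a^-1 b^-1 a^-2 b a^-2 b) trace(a) - trace(a^-1 b^-1 a^-2 b a^-2 b a)   [inverse elimination on a] = x^5*y^2*z - x^4*y^3 - 2*x^4*y*z^2 + x^3*z^3 + x^2*y^3 + x^2*y*z^2 + 2*x^2*y - 3*x*z - y
trace(b a^-2 b) = trace(b^2 a^-1) trace(a) - trace(b^2)   [inverse elimination on a] = x^2*y^2 - x*y*z - x^2 - y^2 + 2
trace(a^-1 b a b) = trace(b a b) trace(a) - trace(b a b a)   [inverse elimination on a] = x*y*z - x^2 - z^2 + 2
trace(b a^-2 b a) = trace(a^-1 b a b) trace(a) - trace(a^-1 b a b a)   [inverse elimination on a] = x^2*y*z - x^3 - x*z^2 - y*z + 3*x
trace(b a^-2 b a^-1) = trace(b a^-2 b) trace(a) - trace(b a^-2 b a)   [inverse elimination on a] = x^3*y^2 - 2*x^2*y*z - x*y^2 + x*z^2 + y*z - x
trace(b a b a^-1 b a) = trace(b a b a b) trace(a) - trace(b a b a b a)   [inverse elimination on a] = x*y*z^2 - x^2*z - z^3 - x*y + 3*z
trace(a^-1 b a b a^-1 b) = trace(b a b a^-1 b) trace(a) - trace(b a b a^-1 b a)   [inverse elimination on a] = x^2*y^2*z - x^3*y - 2*x*y*z^2 + x^2*z + z^3 + 2*x*y - 3*z
trace(b a^-2 b a b a^-1) = trace(a^-1 b a b a^-1 b) trace(a) - trace(a^-1 b a b a^-1 b a)   [inverse elimination on a] = x^3*y^2*z - x^4*y - 2*x^2*y*z^2 + x^3*z - x*y^2*z + x*z^3 + 3*x^2*y + y*z^2 - 3*x*z - y
trace(a^-1 b a b^2) = trace(b a b^2) trace(a) - trace(b a b^2 a)   [inverse elimination on a] = x*y^2*z - x^2*y - y*z^2 + y
trace(b a^-2 b a b) = trace(a^-1 b a b^2) trace(a) - trace(a^-1 b a b^2 a)   [inverse elimination on a] = x^2*y^2*z - x^3*y - x*y*z^2 - y^2*z + 2*x*y + z
trace(a b a^-2 b a^-2 b) = trace(b a^-2 b a b a^-1) trace(a) - trace(b a^-2 b a b)   [inverse elimination on a] = x^4*y^2*z - x^5*y - 2*x^3*y*z^2 + x^4*z - 2*x^2*y^2*z + x^2*z^3 + 4*x^3*y + 2*x*y*z^2 - 3*x^2*z + y^2*z - 3*x*y - z
trace(b a^-2 b a^-2 b^-1 a) = trace(a b a^-2 b a^-2) trace(b) - trace(a b a^-2 b a^-2 b)   [inverse elimination on b] = -x^4*y^2*z + x^5*y + x^3*y^3 + 2*x^3*y*z^2 - x^4*z - x^2*z^3 - 4*x^3*y - x*y^3 - x*y*z^2 + 3*x^2*z + 2*x*y + z
trace(a^-1 b a^-2 b a^-2 b^-1) = trace(b a^-2 b a^-2 b^-1) trace(a) - trace(b a^-2 b a^-2 b^-1 a)   [inverse elimination on a] = x^4*y^2*z - x^3*y^3 - 2*x^3*y*z^2 + x^2*z^3 + x^3*y + x*y^3 + x*y*z^2 - x^2*z - x*y - z
trace(a^-3 b a^-2 b a^-2 b^-1) = trace(a^-2 b a^-2 b a^-2 b^-1) trace(a) - trace(a^-2 b a^-2 b a^-2 b^-1 a)   [inverse elimination on a] = x^6*y^2*z - x^5*y^3 - 2*x^5*y*z^2 - x^4*y^2*z + x^4*z^3 + 2*x^3*y^3 + 3*x^3*y*z^2 - x^2*z^3 + x^3*y - x*y^3 - x*y*z^2 - 2*x^2*z + z
trace(a^-2 b a^-2 b^-1 a^-4 b) = trace(a^-3 b a^-2 b a^-2 b^-1) trace(a) - trace(a^-3 b a^-2 b a^-2 b^-1 a)   [inverse elimination on a] = x^7*y^2*z - x^6*y^3 - 2*x^6*y*z^2 - 2*x^5*y^2*z + x^5*z^3 + 3*x^4*y^3 + 5*x^4*y*z^2 - 2*x^3*z^3 + x^4*y - 2*x^2*y^3 - 2*x^2*y*z^2 - 2*x^3*z - 2*x^2*y + 4*x*z + y

x^7*y^2*z - x^6*y^3 - 2*x^6*y*z^2 - 2*x^5*y^2*z + x^5*z^3 + 3*x^4*y^3 + 5*x^4*y*z^2 - 2*x^3*z^3 + x^4*y - 2*x^2*y^3 - 2*x^2*y*z^2 - 2*x^3*z - 2*x^2*y + 4*x*z + y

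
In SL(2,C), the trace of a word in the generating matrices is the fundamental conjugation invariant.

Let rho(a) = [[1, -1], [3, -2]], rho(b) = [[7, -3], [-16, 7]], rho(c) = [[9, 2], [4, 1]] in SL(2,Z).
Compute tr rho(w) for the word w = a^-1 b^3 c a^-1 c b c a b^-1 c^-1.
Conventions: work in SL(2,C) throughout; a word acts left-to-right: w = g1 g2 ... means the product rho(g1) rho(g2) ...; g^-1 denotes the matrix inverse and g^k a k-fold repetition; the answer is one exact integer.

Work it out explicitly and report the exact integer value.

rho(a^-1) = [[-2, 1], [-3, 1]]
... * rho(b) = [[7, -3], [-16, 7]]  ->  [[-30, 13], [-37, 16]]
... * rho(b) = [[7, -3], [-16, 7]]  ->  [[-418, 181], [-515, 223]]
... * rho(b) = [[7, -3], [-16, 7]]  ->  [[-5822, 2521], [-7173, 3106]]
... * rho(c) = [[9, 2], [4, 1]]  ->  [[-42314, -9123], [-52133, -11240]]
... * rho(a^-1) = [[-2, 1], [-3, 1]]  ->  [[111997, -51437], [137986, -63373]]
... * rho(c) = [[9, 2], [4, 1]]  ->  [[802225, 172557], [988382, 212599]]
... * rho(b) = [[7, -3], [-16, 7]]  ->  [[2854663, -1198776], [3517090, -1476953]]
... * rho(c) = [[9, 2], [4, 1]]  ->  [[20896863, 4510550], [25745998, 5557227]]
... * rho(a) = [[1, -1], [3, -2]]  ->  [[34428513, -29917963], [42417679, -36860452]]
... * rho(b^-1) = [[7, 3], [16, 7]]  ->  [[-237687817, -106140202], [-292843479, -130770127]]
... * rho(c^-1) = [[1, -2], [-4, 9]]  ->  [[186872991, -479886184], [230237029, -591244185]]
tr = 186872991 + -591244185 = -404371194

-404371194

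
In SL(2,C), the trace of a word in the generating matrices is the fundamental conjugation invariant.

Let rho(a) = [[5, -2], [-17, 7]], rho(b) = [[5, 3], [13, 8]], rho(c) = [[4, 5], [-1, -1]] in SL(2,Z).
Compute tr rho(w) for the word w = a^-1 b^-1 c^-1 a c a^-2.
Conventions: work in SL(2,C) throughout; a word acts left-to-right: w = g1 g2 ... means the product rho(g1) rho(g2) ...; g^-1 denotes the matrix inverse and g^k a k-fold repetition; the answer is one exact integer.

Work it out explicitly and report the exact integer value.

rho(a^-1) = [[7, 2], [17, 5]]
... * rho(b^-1) = [[8, -3], [-13, 5]]  ->  [[30, -11], [71, -26]]
... * rho(c^-1) = [[-1, -5], [1, 4]]  ->  [[-41, -194], [-97, -459]]
... * rho(a) = [[5, -2], [-17, 7]]  ->  [[3093, -1276], [7318, -3019]]
... * rho(c) = [[4, 5], [-1, -1]]  ->  [[13648, 16741], [32291, 39609]]
... * rho(a^-1) = [[7, 2], [17, 5]]  ->  [[380133, 111001], [899390, 262627]]
... * rho(a^-1) = [[7, 2], [17, 5]]  ->  [[4547948, 1315271], [10760389, 3111915]]
tr = 4547948 + 3111915 = 7659863

7659863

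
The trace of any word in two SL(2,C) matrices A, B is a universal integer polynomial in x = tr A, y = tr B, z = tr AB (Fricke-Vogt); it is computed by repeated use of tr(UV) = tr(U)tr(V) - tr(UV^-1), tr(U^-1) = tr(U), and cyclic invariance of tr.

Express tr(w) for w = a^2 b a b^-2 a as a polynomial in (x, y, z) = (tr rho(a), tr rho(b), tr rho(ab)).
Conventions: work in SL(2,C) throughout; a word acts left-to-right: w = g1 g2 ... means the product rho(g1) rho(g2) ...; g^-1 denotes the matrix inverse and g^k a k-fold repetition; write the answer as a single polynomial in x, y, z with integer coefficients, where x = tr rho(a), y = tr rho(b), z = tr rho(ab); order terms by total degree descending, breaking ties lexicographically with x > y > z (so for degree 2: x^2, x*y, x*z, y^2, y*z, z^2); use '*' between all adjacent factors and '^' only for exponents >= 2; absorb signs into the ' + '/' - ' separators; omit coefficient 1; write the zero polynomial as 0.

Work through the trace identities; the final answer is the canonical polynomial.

x^3*y^2*z - x^2*y^3 - x^2*y*z^2 - x^3*z - x*y^2*z + 2*x^2*y + y^3 + y*z^2 + 2*x*z - 3*y

next, trace(a b a) = trace(a)*trace(b a) - trace(b) = x*z - y
next, trace(a b a^2) = trace(a)*trace(a b a) - trace(a b) = x^2*z - x*y - z
next, trace(a^3 b a) = trace(a)*trace(a b a^2) - trace(a b a) = x^3*z - x^2*y - 2*x*z + y
trace(b a b a) = trace(b a)*trace(b a) - trace(1)   [split at repeated b] = z^2 - 2
next, trace(b a b) = trace(b)*trace(a b) - trace(a) = y*z - x
and trace(b a b a^2) = trace(a)*trace(b a b a) - trace(b a b) = x*z^2 - y*z - x
next, trace(a^3 b a b) = trace(a)*trace(b a b a^2) - trace(b a b a) = x^2*z^2 - x*y*z - x^2 - z^2 + 2
trace(a^3 b a b^-1) = trace(a^3 b a)*trace(b) - trace(a^3 b a b) = x^3*y*z - x^2*y^2 - x^2*z^2 - x*y*z + x^2 + y^2 + z^2 - 2
next, trace(a^2 b a b^-2 a) = trace(a^3 b a b^-1)*trace(b) - trace(a^3 b a) = x^3*y^2*z - x^2*y^3 - x^2*y*z^2 - x^3*z - x*y^2*z + 2*x^2*y + y^3 + y*z^2 + 2*x*z - 3*y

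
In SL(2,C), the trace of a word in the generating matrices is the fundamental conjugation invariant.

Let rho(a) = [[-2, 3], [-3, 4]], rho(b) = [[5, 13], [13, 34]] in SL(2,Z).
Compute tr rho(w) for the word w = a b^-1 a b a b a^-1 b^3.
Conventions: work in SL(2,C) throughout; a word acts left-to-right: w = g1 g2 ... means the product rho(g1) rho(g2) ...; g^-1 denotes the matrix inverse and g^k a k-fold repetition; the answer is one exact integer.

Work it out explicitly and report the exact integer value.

69594129533

rho(a) = [[-2, 3], [-3, 4]]
... * rho(b^-1) = [[34, -13], [-13, 5]]  ->  [[-107, 41], [-154, 59]]
... * rho(a) = [[-2, 3], [-3, 4]]  ->  [[91, -157], [131, -226]]
... * rho(b) = [[5, 13], [13, 34]]  ->  [[-1586, -4155], [-2283, -5981]]
... * rho(a) = [[-2, 3], [-3, 4]]  ->  [[15637, -21378], [22509, -30773]]
... * rho(b) = [[5, 13], [13, 34]]  ->  [[-199729, -523571], [-287504, -753665]]
... * rho(a^-1) = [[4, -3], [3, -2]]  ->  [[-2369629, 1646329], [-3411011, 2369842]]
... * rho(b) = [[5, 13], [13, 34]]  ->  [[9554132, 25170009], [13752891, 36231485]]
... * rho(b) = [[5, 13], [13, 34]]  ->  [[374980777, 979984022], [539773760, 1410658073]]
... * rho(b) = [[5, 13], [13, 34]]  ->  [[14614696171, 38194206849], [21037423749, 54979433362]]
tr = 14614696171 + 54979433362 = 69594129533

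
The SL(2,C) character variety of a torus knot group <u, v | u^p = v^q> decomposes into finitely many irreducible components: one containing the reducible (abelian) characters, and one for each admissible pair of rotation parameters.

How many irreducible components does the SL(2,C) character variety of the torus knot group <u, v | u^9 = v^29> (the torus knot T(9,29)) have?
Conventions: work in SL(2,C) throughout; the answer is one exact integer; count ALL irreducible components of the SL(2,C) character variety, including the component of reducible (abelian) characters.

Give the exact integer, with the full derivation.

113

In the torus knot group T(9,29), u^9 = v^29 is central, so an irreducible representation sends it to +I or -I (Schur).
So on each irreducible component the traces are pinned: tr(u) = 2*cos(pi*alpha/9) with 1 <= alpha <= 8, tr(v) = 2*cos(pi*beta/29) with 1 <= beta <= 28.
Consistency of u^9 = (-1)^alpha I with v^29 = (-1)^beta I forces alpha = beta (mod 2).
Counting: 4 odd alphas x 14 odd betas + 4 even alphas x 14 even betas = 56 + 56 = 112.
components with irreducible characters: 112; plus the single component of reducible (abelian) characters: total 113.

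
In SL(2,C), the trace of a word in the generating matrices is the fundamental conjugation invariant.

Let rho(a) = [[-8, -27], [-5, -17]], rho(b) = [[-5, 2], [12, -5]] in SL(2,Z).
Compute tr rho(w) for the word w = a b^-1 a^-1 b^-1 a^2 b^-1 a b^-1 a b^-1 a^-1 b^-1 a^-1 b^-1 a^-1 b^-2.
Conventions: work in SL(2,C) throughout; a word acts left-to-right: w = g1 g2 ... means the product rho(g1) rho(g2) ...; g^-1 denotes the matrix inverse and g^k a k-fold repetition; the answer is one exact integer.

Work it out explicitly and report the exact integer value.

rho(a) = [[-8, -27], [-5, -17]]
... * rho(b^-1) = [[-5, -2], [-12, -5]]  ->  [[364, 151], [229, 95]]
... * rho(a^-1) = [[-17, 27], [5, -8]]  ->  [[-5433, 8620], [-3418, 5423]]
... * rho(b^-1) = [[-5, -2], [-12, -5]]  ->  [[-76275, -32234], [-47986, -20279]]
... * rho(a) = [[-8, -27], [-5, -17]]  ->  [[771370, 2607403], [485283, 1640365]]
... * rho(a) = [[-8, -27], [-5, -17]]  ->  [[-19207975, -65152841], [-12084089, -40988846]]
... * rho(b^-1) = [[-5, -2], [-12, -5]]  ->  [[877873967, 364180155], [552286597, 229112408]]
... * rho(a) = [[-8, -27], [-5, -17]]  ->  [[-8843892511, -29893659744], [-5563854816, -18806649055]]
... * rho(b^-1) = [[-5, -2], [-12, -5]]  ->  [[402943379483, 167156083742], [253499062740, 105160954907]]
... * rho(a) = [[-8, -27], [-5, -17]]  ->  [[-4059327454574, -13721124669655], [-2553797276455, -8632210927399]]
... * rho(b^-1) = [[-5, -2], [-12, -5]]  ->  [[184950133308730, 76724278257423], [116355517511063, 48268649189905]]
... * rho(a^-1) = [[-17, 27], [5, -8]]  ->  [[-2760530874961295, 4379859373276326], [-1736700551738546, 2755449779279461]]
... * rho(b^-1) = [[-5, -2], [-12, -5]]  ->  [[-38755658104509437, -16378235116459040], [-24381894592660802, -10303847792920213]]
... * rho(a^-1) = [[-17, 27], [5, -8]]  ->  [[576955012194365229, -915376887890082479], [362972969110632569, -575880371658479950]]
... * rho(b^-1) = [[-5, -2], [-12, -5]]  ->  [[8099747593709163603, 3422974415061681937], [5095699614348596555, 2153455920071134612]]
... * rho(a^-1) = [[-17, 27], [5, -8]]  ->  [[-120580837017747371566, 191309389709653961785], [-75859613843570468375, 120356242226843030089]]
... * rho(b^-1) = [[-5, -2], [-12, -5]]  ->  [[-1692808491427110683590, -715385274512775065793], [-1064976837504264019193, -450061983447074213695]]
... * rho(b^-1) = [[-5, -2], [-12, -5]]  ->  [[17048665751288854207466, 6962543355418096696145], [10725627988886210660305, 4380263592243899106861]]
tr = 17048665751288854207466 + 4380263592243899106861 = 21428929343532753314327

21428929343532753314327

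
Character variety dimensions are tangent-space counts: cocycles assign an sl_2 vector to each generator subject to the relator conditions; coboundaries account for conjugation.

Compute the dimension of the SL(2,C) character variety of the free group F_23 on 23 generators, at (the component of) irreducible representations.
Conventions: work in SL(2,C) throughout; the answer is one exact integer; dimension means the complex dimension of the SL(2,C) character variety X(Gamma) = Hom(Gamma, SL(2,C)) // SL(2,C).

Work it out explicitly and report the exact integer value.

The free group F_23: 23 generators, no relators.
So Z^1 = (sl_2)^23 in full: dim Z^1 = 69.
dim B^1 = 3: the coboundary map is injective because an irreducible image has centralizer 0 in sl_2.
dim X = dim H^1 = dim Z^1 - dim B^1 = 69 - 3 = 66.

66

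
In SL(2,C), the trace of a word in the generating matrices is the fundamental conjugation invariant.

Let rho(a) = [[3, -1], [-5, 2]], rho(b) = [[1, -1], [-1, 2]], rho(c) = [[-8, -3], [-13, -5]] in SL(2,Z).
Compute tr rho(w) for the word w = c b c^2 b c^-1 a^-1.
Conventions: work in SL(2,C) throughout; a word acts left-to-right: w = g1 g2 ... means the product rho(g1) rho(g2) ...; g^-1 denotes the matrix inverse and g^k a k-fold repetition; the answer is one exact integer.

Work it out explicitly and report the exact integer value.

-2787

rho(c) = [[-8, -3], [-13, -5]]
... * rho(b) = [[1, -1], [-1, 2]]  ->  [[-5, 2], [-8, 3]]
... * rho(c) = [[-8, -3], [-13, -5]]  ->  [[14, 5], [25, 9]]
... * rho(c) = [[-8, -3], [-13, -5]]  ->  [[-177, -67], [-317, -120]]
... * rho(b) = [[1, -1], [-1, 2]]  ->  [[-110, 43], [-197, 77]]
... * rho(c^-1) = [[-5, 3], [13, -8]]  ->  [[1109, -674], [1986, -1207]]
... * rho(a^-1) = [[2, 1], [5, 3]]  ->  [[-1152, -913], [-2063, -1635]]
tr = -1152 + -1635 = -2787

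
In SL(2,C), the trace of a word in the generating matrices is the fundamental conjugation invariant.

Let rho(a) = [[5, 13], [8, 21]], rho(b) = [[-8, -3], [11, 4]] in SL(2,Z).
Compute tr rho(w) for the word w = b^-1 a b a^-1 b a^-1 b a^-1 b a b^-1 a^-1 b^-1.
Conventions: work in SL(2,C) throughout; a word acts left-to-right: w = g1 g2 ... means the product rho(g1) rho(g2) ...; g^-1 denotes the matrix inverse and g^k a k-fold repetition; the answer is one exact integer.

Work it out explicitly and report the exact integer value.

-557152271818678

rho(b^-1) = [[4, 3], [-11, -8]]
... * rho(a) = [[5, 13], [8, 21]]  ->  [[44, 115], [-119, -311]]
... * rho(b) = [[-8, -3], [11, 4]]  ->  [[913, 328], [-2469, -887]]
... * rho(a^-1) = [[21, -13], [-8, 5]]  ->  [[16549, -10229], [-44753, 27662]]
... * rho(b) = [[-8, -3], [11, 4]]  ->  [[-244911, -90563], [662306, 244907]]
... * rho(a^-1) = [[21, -13], [-8, 5]]  ->  [[-4418627, 2731028], [11949170, -7385443]]
... * rho(b) = [[-8, -3], [11, 4]]  ->  [[65390324, 24179993], [-176833233, -65389282]]
... * rho(a^-1) = [[21, -13], [-8, 5]]  ->  [[1179756860, -729174247], [-3190383637, 1971885619]]
... * rho(b) = [[-8, -3], [11, 4]]  ->  [[-17458971597, -6455967568], [47213810905, 17458693387]]
... * rho(a) = [[5, 13], [8, 21]]  ->  [[-138942598529, -362541949689], [375738601621, 980412102892]]
... * rho(b^-1) = [[4, 3], [-11, -8]]  ->  [[3432191052463, 2483507801925], [-9281578725328, -6716081018273]]
... * rho(a^-1) = [[21, -13], [-8, 5]]  ->  [[52207949686323, -32200944672394], [-141184505085704, 87080118337899]]
... * rho(b^-1) = [[4, 3], [-11, -8]]  ->  [[563042190141626, 414231406438121], [-1522619322059705, -1120194461960304]]
tr = 563042190141626 + -1120194461960304 = -557152271818678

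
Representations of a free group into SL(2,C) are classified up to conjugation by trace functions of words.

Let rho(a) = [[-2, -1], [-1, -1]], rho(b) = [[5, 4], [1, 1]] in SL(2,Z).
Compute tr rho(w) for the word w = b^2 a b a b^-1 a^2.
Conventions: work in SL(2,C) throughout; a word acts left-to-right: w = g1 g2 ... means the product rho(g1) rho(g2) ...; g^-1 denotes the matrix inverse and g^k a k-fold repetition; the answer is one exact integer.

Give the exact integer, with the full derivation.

rho(b) = [[5, 4], [1, 1]]
... * rho(b) = [[5, 4], [1, 1]]  ->  [[29, 24], [6, 5]]
... * rho(a) = [[-2, -1], [-1, -1]]  ->  [[-82, -53], [-17, -11]]
... * rho(b) = [[5, 4], [1, 1]]  ->  [[-463, -381], [-96, -79]]
... * rho(a) = [[-2, -1], [-1, -1]]  ->  [[1307, 844], [271, 175]]
... * rho(b^-1) = [[1, -4], [-1, 5]]  ->  [[463, -1008], [96, -209]]
... * rho(a) = [[-2, -1], [-1, -1]]  ->  [[82, 545], [17, 113]]
... * rho(a) = [[-2, -1], [-1, -1]]  ->  [[-709, -627], [-147, -130]]
tr = -709 + -130 = -839

-839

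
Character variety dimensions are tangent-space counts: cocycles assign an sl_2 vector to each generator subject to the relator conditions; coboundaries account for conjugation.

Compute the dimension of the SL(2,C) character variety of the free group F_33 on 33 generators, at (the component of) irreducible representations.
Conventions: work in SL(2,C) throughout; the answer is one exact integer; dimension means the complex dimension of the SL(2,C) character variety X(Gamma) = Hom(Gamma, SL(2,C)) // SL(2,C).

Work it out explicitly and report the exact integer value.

The free group F_33: 33 generators, no relators.
Z^1(Gamma, Ad rho) = (sl_2)^33: a cocycle is a free choice of one sl_2 vector per generator, so dim Z^1 = 3*33 = 99.
Irreducibility makes the coboundary map sl_2 -> Z^1 injective (trivial centralizer), so dim B^1 = 3.
Therefore dim X = 99 - 3 = 96.

96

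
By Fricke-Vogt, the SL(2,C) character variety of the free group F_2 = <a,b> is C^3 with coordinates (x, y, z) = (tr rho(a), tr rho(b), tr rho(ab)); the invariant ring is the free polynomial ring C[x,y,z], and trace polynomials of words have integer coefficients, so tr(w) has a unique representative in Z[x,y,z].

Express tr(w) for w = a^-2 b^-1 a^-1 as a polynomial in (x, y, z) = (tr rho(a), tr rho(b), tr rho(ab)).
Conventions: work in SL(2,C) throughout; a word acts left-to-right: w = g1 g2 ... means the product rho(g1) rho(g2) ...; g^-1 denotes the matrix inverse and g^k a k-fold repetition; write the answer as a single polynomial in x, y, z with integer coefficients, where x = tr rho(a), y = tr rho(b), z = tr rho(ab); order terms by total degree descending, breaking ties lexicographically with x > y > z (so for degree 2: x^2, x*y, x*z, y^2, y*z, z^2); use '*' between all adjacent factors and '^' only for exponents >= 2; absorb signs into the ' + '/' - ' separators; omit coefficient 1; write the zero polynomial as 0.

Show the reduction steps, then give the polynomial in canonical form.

trace(a^-1) = trace(a) = x
trace(a^-2) = trace(a^-1) trace(a) - trace(1)  (eliminate a^-1) = x^2 - 2
trace(a^-1 b) = trace(b) trace(a) - trace(b a)  (eliminate a^-1) = x*y - z
trace(a^-2 b) = trace(a^-1 b) trace(a) - trace(a^-1 b a)  (eliminate a^-1) = x^2*y - x*z - y
trace(a^-1 b^-1 a^-1) = trace(a^-2) trace(b) - trace(a^-2 b)  (eliminate b^-1) = x*z - y
trace(a^-2 b^-1 a^-1) = trace(a^-1 b^-1 a^-1) trace(a) - trace(a^-1 b^-1)  (eliminate a^-1) = x^2*z - x*y - z

x^2*z - x*y - z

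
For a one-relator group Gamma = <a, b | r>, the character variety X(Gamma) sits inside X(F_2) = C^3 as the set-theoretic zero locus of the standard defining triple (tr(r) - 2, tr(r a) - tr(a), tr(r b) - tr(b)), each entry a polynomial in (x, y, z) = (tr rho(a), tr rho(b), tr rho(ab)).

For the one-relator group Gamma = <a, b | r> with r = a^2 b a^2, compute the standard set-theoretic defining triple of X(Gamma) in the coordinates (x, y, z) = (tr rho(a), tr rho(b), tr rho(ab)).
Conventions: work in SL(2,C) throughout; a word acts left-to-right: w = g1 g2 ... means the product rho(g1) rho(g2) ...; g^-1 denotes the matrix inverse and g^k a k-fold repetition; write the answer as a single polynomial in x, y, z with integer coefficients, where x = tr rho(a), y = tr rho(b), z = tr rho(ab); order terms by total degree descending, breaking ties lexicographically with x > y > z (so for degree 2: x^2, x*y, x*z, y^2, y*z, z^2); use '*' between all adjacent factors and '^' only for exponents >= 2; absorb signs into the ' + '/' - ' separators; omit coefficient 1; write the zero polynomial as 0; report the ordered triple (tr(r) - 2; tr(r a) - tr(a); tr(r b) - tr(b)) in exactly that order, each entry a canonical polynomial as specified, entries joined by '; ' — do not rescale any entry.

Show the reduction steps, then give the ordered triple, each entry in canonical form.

apply: tr(b a^2) = tr(a) * tr(b a) - tr(b) = x*z - y
use: tr(a b a^2) = tr(a) * tr(b a^2) - tr(b a) = x^2*z - x*y - z
tr(a^2 b a^2) = tr(a) * tr(a b a^2) - tr(a b a) = x^3*z - x^2*y - 2*x*z + y
tr(a^2 b a^3) = tr(a) * tr(b a^4) - tr(b a^3)  (reduce the a square) = x^4*z - x^3*y - 3*x^2*z + 2*x*y + z
tr(b a b a) = tr(a b) * tr(a b) - tr(1)  (split on a) = z^2 - 2
apply: tr(b a b) = tr(b) * tr(a b) - tr(a)  (reduce the b square) = y*z - x
tr(b a^2 b a) = tr(a) * tr(b a b a) - tr(b a b)  (reduce the a square) = x*z^2 - y*z - x
tr(b^2) = tr(b) * tr(b) - tr(1)  (reduce the b square) = y^2 - 2
apply: tr(b a^2 b) = tr(a) * tr(b^2 a) - tr(b^2)  (reduce the a square) = x*y*z - x^2 - y^2 + 2
tr(a^2 b a^2 b) = tr(a) * tr(b a^2 b a) - tr(b a^2 b)  (reduce the a square) = x^2*z^2 - 2*x*y*z + y^2 - 2
assemble the triple (tr(r) - 2; tr(r a) - x; tr(r b) - y)

x^3*z - x^2*y - 2*x*z + y - 2; x^4*z - x^3*y - 3*x^2*z + 2*x*y - x + z; x^2*z^2 - 2*x*y*z + y^2 - y - 2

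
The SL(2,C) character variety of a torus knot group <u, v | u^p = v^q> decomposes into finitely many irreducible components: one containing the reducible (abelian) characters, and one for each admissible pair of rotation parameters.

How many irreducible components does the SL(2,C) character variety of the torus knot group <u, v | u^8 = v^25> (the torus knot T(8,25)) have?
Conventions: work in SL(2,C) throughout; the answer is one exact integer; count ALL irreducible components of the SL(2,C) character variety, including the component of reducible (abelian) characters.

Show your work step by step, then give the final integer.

85

Gamma = < u, v | u^8 = v^25 > (torus knot T(8,25)); the central element u^8 = v^25 acts as +I or -I in any irreducible SL(2,C) representation.
This locks tr(u) to 2*cos(pi*alpha/8), alpha in 1..7, and tr(v) to 2*cos(pi*beta/25), beta in 1..24, on each component of irreducible characters.
The two central values (-1)^alpha I and (-1)^beta I must be the same matrix, so alpha and beta share a parity.
Enumerate parity-matched pairs: 4*12 odd-odd plus 3*12 even-even gives 84.
That is 84 components of irreducible characters, and with the reducible (abelian) component the total is 85.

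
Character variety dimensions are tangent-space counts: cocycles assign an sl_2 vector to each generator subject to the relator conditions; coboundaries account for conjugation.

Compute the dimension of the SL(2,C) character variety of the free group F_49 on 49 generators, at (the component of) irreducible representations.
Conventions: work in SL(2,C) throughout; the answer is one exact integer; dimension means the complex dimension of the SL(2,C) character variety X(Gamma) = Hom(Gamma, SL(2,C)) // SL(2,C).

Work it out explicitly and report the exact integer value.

144

The free group F_49: 49 generators, no relators.
Z^1(Gamma, Ad rho) = (sl_2)^49: a cocycle is a free choice of one sl_2 vector per generator, so dim Z^1 = 3*49 = 147.
At an irreducible rho the centralizer of the image in sl_2 is 0, so the coboundary map sl_2 -> Z^1 is injective: dim B^1 = 3.
dim X = dim H^1 = dim Z^1 - dim B^1 = 147 - 3 = 144.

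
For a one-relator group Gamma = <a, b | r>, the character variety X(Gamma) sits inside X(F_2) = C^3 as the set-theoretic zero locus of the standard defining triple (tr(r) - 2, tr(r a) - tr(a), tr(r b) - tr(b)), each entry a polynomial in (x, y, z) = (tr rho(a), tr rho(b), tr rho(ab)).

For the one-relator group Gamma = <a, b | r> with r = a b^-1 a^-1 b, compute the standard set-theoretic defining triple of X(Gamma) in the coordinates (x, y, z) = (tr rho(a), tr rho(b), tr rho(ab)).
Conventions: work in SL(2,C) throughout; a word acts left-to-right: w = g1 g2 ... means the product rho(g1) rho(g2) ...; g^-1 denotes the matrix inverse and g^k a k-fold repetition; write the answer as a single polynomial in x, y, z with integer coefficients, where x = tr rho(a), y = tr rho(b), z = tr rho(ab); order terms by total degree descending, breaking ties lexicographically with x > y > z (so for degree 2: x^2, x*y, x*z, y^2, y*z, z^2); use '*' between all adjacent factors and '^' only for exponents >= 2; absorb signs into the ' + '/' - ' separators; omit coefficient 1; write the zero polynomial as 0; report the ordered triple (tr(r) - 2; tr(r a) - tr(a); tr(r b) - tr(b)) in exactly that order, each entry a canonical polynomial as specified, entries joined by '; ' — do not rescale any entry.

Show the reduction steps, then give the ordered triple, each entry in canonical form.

trace(a b a) = trace(a) trace(b a) - trace(b)   [square of a] = x*z - y
use: trace(a b a b) = trace(a b) trace(a b) - trace(1)   [split at a repeated a] = z^2 - 2
trace(b a b^-1 a) = trace(a b a) trace(b) - trace(a b a b)   [inverse elimination on b] = x*y*z - y^2 - z^2 + 2
use: trace(a b^-1 a^-1 b) = trace(b a b^-1) trace(a) - trace(b a b^-1 a)   [inverse elimination on a] = -x*y*z + x^2 + y^2 + z^2 - 2
trace(a^2) = trace(a) trace(a) - trace(1)  (reduce the a square) = x^2 - 2
trace(a b a^2) = trace(a) trace(a b a) - trace(a b)  (reduce the a square) = x^2*z - x*y - z
apply: trace(b a b) = trace(b) trace(a b) - trace(a)  (reduce the b square) = y*z - x
apply: trace(a b a^2 b) = trace(a) trace(b a b a) - trace(b a b)  (reduce the a square) = x*z^2 - y*z - x
use: trace(b a^2 b^-1 a) = trace(a b a^2) trace(b) - trace(a b a^2 b)  (eliminate b^-1) = x^2*y*z - x*y^2 - x*z^2 + x
trace(a b^-1 a^-1 b a) = trace(b a^2 b^-1) trace(a) - trace(b a^2 b^-1 a)  (eliminate a^-1) = -x^2*y*z + x^3 + x*y^2 + x*z^2 - 3*x
use: trace(a b^2 a) = trace(b) trace(a^2 b) - trace(a^2) = x*y*z - x^2 - y^2 + 2
trace(a b^2 a b) = trace(b) trace(a b a b) - trace(a b a) = y*z^2 - x*z - y
use: trace(b^2 a b^-1 a) = trace(a b^2 a) trace(b) - trace(a b^2 a b) = x*y^2*z - x^2*y - y^3 - y*z^2 + x*z + 3*y
apply: trace(a b^-1 a^-1 b^2) = trace(b^2 a b^-1) trace(a) - trace(b^2 a b^-1 a) = -x*y^2*z + x^2*y + y^3 + y*z^2 - 3*y
assemble the triple (trace(r) - 2; trace(r a) - x; trace(r b) - y)

-x*y*z + x^2 + y^2 + z^2 - 4; -x^2*y*z + x^3 + x*y^2 + x*z^2 - 4*x; -x*y^2*z + x^2*y + y^3 + y*z^2 - 4*y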